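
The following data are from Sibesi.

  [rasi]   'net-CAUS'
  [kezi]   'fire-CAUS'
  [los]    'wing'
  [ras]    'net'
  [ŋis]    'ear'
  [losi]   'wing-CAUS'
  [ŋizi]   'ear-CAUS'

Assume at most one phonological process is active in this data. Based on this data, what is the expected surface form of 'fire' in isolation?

'ear' shows [s] ~ [z] at the end of the stem ([ŋis] vs [ŋizi]).
The stem 'wing' ([los], [losi]) shows [s] unchanged in both environments, so [s] cannot be basic with [z] derived before the CAUS suffix.
Therefore /z/ is basic and [s] is derived by word-final obstruent devoicing (voiced obstruents become voiceless word-finally).
The one attested form of 'fire', [kezi], shows underlying /kez/. Applying the same rule word-finally gives [kes].

[kes]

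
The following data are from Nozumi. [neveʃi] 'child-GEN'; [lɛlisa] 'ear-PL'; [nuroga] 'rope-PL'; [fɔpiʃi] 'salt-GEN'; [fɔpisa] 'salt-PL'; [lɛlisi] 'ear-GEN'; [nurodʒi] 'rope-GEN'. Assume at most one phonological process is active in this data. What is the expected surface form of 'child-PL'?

[nevesa]

In [fɔpisa] and [fɔpiʃi] the final segment of 'salt' alternates: [s] ~ [ʃ].
The stem 'ear' ([lɛlisa], [lɛlisi]) shows [s] unchanged in both environments, so [s] cannot be basic with [ʃ] derived before the GEN suffix.
The alternation reflects depalatalization: palato-alveolar /dʒ/ and /ʃ/ become [g] and [s] when no front vowel follows. /ʃ/ is underlying.
From [neveʃi] the stem 'child' is /neveʃ/; when no front vowel follows this yields [nevesa].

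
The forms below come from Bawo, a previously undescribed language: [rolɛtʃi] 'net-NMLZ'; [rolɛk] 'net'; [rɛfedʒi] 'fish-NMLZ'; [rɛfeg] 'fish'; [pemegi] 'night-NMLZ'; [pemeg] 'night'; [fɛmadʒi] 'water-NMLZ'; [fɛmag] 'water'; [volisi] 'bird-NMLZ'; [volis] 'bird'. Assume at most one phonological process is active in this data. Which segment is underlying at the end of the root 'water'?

/dʒ/

'water' shows [dʒ] ~ [g] at the end of the stem ([fɛmadʒi] vs [fɛmag]).
But 'night' keeps [g] in both environments ([pemegi], [pemeg]), so there is no rule changing /g/ to [dʒ] before the NMLZ suffix.
The alternation reflects depalatalization: palato-alveolar /tʃ/ and /dʒ/ become [k] and [g] when no front vowel follows. /dʒ/ is underlying.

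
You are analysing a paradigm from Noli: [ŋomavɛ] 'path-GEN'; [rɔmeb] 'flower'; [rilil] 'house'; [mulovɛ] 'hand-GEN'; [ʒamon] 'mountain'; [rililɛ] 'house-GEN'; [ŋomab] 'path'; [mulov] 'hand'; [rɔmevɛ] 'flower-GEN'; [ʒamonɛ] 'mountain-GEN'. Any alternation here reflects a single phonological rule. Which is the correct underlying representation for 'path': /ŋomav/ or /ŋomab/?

/ŋomab/

'path' shows [b] ~ [v] at the end of the stem ([ŋomab] vs [ŋomavɛ]).
If /v/ were underlying and a rule turned it into [b] in isolation, 'hand' would also alternate; but it has [v] in both [mulov] and [mulovɛ].
The underlying segment must be /b/; voiced stops become fricatives between vowels, yielding [v] there.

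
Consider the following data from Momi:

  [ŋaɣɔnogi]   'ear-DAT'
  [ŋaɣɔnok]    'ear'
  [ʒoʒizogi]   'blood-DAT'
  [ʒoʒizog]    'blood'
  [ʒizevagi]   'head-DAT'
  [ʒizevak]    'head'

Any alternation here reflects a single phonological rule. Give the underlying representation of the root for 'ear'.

The root 'ear' surfaces as [ŋaɣɔnogi] and [ŋaɣɔnok], with a stem-final [g] ~ [k] alternation.
Compare 'blood', with invariant [g] in [ʒoʒizogi] and [ʒoʒizog]: an analysis with underlying /g/ and a rule producing [k] in isolation would wrongly predict alternation here too.
Therefore /k/ is basic and [g] is derived by intervocalic voicing (voiceless stops become voiced between vowels).
So 'ear' = /ŋaɣɔnok/.

/ŋaɣɔnok/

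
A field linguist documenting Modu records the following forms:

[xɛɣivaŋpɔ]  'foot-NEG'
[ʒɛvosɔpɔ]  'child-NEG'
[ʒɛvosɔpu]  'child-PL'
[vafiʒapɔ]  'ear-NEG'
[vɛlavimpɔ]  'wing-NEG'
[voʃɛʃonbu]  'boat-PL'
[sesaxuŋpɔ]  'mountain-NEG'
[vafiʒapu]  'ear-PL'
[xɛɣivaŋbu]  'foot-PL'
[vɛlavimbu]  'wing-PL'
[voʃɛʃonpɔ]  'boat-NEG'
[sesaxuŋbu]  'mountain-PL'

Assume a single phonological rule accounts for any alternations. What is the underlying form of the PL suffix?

/-bu/

The PL suffix surfaces as [-bu] and [-pu], depending on the final segment of the stem.
By contrast the NEG suffix keeps its initial [p] throughout — that segment must be underlying.
So the underlying form is /-bu/, and voiced stops become voiceless after a vowel.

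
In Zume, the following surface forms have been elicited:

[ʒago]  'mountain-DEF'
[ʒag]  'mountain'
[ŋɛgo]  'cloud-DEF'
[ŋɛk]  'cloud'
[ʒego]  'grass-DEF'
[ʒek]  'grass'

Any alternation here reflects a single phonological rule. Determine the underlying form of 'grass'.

/ʒek/

In [ʒego] and [ʒek] the final segment of 'grass' alternates: [g] ~ [k].
But 'mountain' keeps [g] in both environments ([ʒago], [ʒag]), so there is no rule changing /g/ to [k] in isolation.
The alternation reflects intervocalic voicing: voiceless stops become voiced between vowels. /k/ is underlying.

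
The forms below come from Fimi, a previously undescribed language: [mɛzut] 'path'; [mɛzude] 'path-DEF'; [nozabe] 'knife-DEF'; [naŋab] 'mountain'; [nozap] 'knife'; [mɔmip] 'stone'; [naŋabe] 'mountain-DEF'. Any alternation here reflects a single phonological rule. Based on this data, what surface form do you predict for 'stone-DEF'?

[mɔmibe]

The stem for 'knife' ends in [p] in [nozap] but [b] in [nozabe].
If /b/ were underlying and a rule turned it into [p] in isolation, 'mountain' would also alternate; but it has [b] in both [naŋab] and [naŋabe].
Therefore /p/ is basic and [b] is derived by intervocalic voicing (voiceless stops become voiced between vowels).
From [mɔmip] the stem 'stone' is /mɔmip/; between vowels this yields [mɔmibe].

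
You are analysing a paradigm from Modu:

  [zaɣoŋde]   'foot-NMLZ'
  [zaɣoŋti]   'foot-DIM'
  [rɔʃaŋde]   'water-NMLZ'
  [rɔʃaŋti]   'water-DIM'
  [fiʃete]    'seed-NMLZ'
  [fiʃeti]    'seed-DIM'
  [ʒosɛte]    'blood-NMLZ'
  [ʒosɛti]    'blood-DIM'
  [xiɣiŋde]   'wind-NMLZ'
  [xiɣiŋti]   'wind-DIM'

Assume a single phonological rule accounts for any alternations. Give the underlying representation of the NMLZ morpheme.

/-de/

The NMLZ morpheme has two allomorphs, [-de] and [-te].
By contrast the DIM suffix keeps its initial [t] throughout — that segment must be underlying.
The NMLZ suffix is therefore /-de/ underlyingly, with post-vocalic devoicing: voiced stops become voiceless after a vowel.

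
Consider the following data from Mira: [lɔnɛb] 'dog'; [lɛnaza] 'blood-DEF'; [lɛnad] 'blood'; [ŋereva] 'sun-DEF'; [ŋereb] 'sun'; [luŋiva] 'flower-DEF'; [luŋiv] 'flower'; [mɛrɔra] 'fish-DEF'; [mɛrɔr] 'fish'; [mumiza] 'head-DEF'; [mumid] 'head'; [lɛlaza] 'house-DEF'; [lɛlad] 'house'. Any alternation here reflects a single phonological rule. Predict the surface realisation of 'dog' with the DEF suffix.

[lɔnɛva]

The root 'sun' surfaces as [ŋereva] and [ŋereb], with a stem-final [v] ~ [b] alternation.
If /v/ were underlying and a rule turned it into [b] in isolation, 'flower' would also alternate; but it has [v] in both [luŋiva] and [luŋiv].
The alternation reflects intervocalic spirantization: voiced stops become fricatives between vowels. /b/ is underlying.
The one attested form of 'dog', [lɔnɛb], shows underlying /lɔnɛb/. Applying the same rule between vowels gives [lɔnɛva].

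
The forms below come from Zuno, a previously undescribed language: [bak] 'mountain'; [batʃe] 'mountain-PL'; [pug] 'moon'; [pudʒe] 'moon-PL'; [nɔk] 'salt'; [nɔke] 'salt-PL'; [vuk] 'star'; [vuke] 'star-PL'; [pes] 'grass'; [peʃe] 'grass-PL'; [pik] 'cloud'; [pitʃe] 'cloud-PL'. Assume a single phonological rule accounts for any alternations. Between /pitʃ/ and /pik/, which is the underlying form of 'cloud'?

/pitʃ/

'cloud' shows [k] ~ [tʃ] at the end of the stem ([pik] vs [pitʃe]).
The stem 'salt' ([nɔk], [nɔke]) shows [k] unchanged in both environments, so [k] cannot be basic with [tʃ] derived before the PL suffix.
So /tʃ/ is underlying, and a rule of depalatalization — palato-alveolar /tʃ/, /dʒ/ and /ʃ/ become [k], [g] and [s] when no front vowel follows — gives [k].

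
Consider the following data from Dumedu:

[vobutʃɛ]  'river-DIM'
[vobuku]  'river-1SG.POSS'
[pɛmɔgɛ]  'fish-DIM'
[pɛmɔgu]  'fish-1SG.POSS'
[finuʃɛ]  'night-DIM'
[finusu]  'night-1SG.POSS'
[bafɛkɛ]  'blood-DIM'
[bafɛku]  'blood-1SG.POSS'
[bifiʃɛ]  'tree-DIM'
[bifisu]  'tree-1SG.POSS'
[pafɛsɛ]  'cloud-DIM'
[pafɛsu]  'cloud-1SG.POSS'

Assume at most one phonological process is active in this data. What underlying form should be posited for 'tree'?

/bifiʃ/

The stem for 'tree' ends in [ʃ] in [bifiʃɛ] but [s] in [bifisu].
Compare 'cloud', with invariant [s] in [pafɛsɛ] and [pafɛsu]: an analysis with underlying /s/ and a rule producing [ʃ] before the DIM suffix would wrongly predict alternation here too.
The underlying segment must be /ʃ/; palato-alveolar /tʃ/ and /ʃ/ become [k] and [s] when no front vowel follows, yielding [s] there.
Hence 'tree' is /bifiʃ/ underlyingly.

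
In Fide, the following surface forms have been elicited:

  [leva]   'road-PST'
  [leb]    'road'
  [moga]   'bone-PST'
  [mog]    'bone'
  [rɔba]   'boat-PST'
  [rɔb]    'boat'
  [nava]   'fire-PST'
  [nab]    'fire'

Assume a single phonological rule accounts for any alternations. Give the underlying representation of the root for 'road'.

The root 'road' surfaces as [leva] and [leb], with a stem-final [v] ~ [b] alternation.
If /b/ were underlying and a rule turned it into [v] before the PST suffix, 'boat' would also alternate; but it has [b] in both [rɔba] and [rɔb].
The underlying segment must be /v/; voiced fricatives become stops word-finally, yielding [b] there.

/lev/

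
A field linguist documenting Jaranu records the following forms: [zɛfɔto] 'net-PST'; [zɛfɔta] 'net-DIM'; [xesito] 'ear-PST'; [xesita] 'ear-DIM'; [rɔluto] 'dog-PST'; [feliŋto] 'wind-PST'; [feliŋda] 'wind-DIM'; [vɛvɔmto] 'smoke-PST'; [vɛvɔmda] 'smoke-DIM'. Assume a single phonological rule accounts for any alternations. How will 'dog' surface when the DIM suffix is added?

The DIM morpheme has two allomorphs, [-da] and [-ta].
The PST suffix, which begins with [t], is invariant after every stem; so [t] is not altered by any rule here.
So the underlying form is /-da/, and voiced stops become voiceless after a vowel.
After 'dog', which ends in a vowel, the suffix surfaces as [-ta], giving [rɔluta].

[rɔluta]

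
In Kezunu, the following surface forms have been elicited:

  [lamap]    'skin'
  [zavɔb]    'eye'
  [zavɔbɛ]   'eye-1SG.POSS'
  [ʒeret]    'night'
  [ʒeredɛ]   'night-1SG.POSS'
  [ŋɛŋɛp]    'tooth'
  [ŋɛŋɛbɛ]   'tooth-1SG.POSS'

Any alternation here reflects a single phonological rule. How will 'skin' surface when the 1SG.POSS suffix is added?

[lamabɛ]

'tooth' shows [p] ~ [b] at the end of the stem ([ŋɛŋɛp] vs [ŋɛŋɛbɛ]).
If /b/ were underlying and a rule turned it into [p] in isolation, 'eye' would also alternate; but it has [b] in both [zavɔb] and [zavɔbɛ].
The underlying segment must be /p/; voiceless stops become voiced between vowels, yielding [b] there.
From [lamap] the stem 'skin' is /lamap/; between vowels this yields [lamabɛ].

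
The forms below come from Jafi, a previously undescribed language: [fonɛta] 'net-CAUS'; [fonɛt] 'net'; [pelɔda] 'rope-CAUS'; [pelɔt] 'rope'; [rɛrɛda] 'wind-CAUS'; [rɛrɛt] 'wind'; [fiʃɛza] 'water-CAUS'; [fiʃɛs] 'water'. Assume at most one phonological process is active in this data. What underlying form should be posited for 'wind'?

/rɛrɛd/

The root 'wind' surfaces as [rɛrɛda] and [rɛrɛt], with a stem-final [d] ~ [t] alternation.
The stem 'net' ([fonɛta], [fonɛt]) shows [t] unchanged in both environments, so [t] cannot be basic with [d] derived before the CAUS suffix.
So /d/ is underlying, and a rule of word-final obstruent devoicing — voiced obstruents become voiceless word-finally — gives [t].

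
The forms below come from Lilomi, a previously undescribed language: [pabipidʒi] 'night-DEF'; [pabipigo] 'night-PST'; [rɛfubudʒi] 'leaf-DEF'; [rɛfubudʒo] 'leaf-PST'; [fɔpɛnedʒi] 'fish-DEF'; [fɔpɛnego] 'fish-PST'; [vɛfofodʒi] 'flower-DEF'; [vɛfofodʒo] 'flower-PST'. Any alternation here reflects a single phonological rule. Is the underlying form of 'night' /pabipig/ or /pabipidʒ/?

/pabipig/

The stem for 'night' ends in [dʒ] in [pabipidʒi] but [g] in [pabipigo].
The stem 'leaf' ([rɛfubudʒi], [rɛfubudʒo]) shows [dʒ] unchanged in both environments, so [dʒ] cannot be basic with [g] derived before the PST suffix.
Therefore /g/ is basic and [dʒ] is derived by palatalization before a front vowel (/g/ becomes palato-alveolar [dʒ] before a front vowel).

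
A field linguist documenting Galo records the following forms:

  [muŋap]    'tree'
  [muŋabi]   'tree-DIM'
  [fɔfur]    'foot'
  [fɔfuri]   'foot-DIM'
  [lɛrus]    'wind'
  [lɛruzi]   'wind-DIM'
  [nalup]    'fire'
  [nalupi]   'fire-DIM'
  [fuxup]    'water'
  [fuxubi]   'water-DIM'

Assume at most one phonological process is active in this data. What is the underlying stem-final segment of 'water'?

/b/

In [fuxup] and [fuxubi] the final segment of 'water' alternates: [p] ~ [b].
Compare 'fire', with invariant [p] in [nalup] and [nalupi]: an analysis with underlying /p/ and a rule producing [b] before the DIM suffix would wrongly predict alternation here too.
The alternation reflects word-final obstruent devoicing: voiced obstruents become voiceless word-finally. /b/ is underlying.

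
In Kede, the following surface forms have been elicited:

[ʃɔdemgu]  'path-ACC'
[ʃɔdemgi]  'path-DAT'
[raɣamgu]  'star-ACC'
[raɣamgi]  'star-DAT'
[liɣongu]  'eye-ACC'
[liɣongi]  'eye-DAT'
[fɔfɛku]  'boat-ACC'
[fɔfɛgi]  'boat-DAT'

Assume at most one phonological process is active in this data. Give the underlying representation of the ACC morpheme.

The ACC morpheme has two allomorphs, [-gu] and [-ku].
The DAT suffix, which begins with [g], is invariant after every stem; so [g] is not altered by any rule here.
The ACC suffix is therefore /-ku/ underlyingly, with post-nasal voicing: voiceless stops become voiced after a nasal.

/-ku/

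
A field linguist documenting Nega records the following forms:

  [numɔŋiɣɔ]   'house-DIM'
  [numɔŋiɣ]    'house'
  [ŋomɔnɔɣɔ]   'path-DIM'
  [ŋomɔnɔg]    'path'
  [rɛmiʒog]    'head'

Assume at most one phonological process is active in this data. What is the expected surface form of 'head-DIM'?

[rɛmiʒoɣɔ]

'path' shows [ɣ] ~ [g] at the end of the stem ([ŋomɔnɔɣɔ] vs [ŋomɔnɔg]).
The stem 'house' ([numɔŋiɣɔ], [numɔŋiɣ]) shows [ɣ] unchanged in both environments, so [ɣ] cannot be basic with [g] derived in isolation.
The alternation reflects intervocalic spirantization: voiced stops become fricatives between vowels. /g/ is underlying.
From [rɛmiʒog] the stem 'head' is /rɛmiʒog/; between vowels this yields [rɛmiʒoɣɔ].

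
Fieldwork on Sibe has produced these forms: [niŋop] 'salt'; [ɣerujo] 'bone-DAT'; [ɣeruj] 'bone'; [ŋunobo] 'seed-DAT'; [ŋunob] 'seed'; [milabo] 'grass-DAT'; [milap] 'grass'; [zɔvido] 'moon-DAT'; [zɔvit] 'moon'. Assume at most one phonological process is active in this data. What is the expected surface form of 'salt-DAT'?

In [milabo] and [milap] the final segment of 'grass' alternates: [b] ~ [p].
The stem 'seed' ([ŋunobo], [ŋunob]) shows [b] unchanged in both environments, so [b] cannot be basic with [p] derived in isolation.
The underlying segment must be /p/; voiceless stops become voiced between vowels, yielding [b] there.
The one attested form of 'salt', [niŋop], shows underlying /niŋop/. Applying the same rule between vowels gives [niŋobo].

[niŋobo]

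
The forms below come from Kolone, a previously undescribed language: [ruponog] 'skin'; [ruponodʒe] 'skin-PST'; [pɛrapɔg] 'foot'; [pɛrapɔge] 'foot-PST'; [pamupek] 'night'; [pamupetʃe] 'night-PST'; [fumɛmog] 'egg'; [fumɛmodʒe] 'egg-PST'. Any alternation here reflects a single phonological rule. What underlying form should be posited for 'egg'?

/fumɛmodʒ/

In [fumɛmog] and [fumɛmodʒe] the final segment of 'egg' alternates: [g] ~ [dʒ].
Compare 'foot', with invariant [g] in [pɛrapɔg] and [pɛrapɔge]: an analysis with underlying /g/ and a rule producing [dʒ] before the PST suffix would wrongly predict alternation here too.
The alternation reflects depalatalization: palato-alveolar /tʃ/ and /dʒ/ become [k] and [g] when no front vowel follows. /dʒ/ is underlying.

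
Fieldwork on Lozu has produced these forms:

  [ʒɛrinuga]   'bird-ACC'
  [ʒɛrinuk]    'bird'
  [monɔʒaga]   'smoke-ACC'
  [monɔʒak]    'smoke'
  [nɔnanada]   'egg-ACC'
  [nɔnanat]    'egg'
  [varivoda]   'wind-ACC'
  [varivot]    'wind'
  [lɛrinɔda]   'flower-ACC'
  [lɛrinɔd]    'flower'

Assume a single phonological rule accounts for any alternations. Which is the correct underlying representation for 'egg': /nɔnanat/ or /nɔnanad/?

The stem for 'egg' ends in [d] in [nɔnanada] but [t] in [nɔnanat].
The stem 'flower' ([lɛrinɔda], [lɛrinɔd]) shows [d] unchanged in both environments, so [d] cannot be basic with [t] derived in isolation.
The underlying segment must be /t/; voiceless stops become voiced between vowels, yielding [d] there.

/nɔnanat/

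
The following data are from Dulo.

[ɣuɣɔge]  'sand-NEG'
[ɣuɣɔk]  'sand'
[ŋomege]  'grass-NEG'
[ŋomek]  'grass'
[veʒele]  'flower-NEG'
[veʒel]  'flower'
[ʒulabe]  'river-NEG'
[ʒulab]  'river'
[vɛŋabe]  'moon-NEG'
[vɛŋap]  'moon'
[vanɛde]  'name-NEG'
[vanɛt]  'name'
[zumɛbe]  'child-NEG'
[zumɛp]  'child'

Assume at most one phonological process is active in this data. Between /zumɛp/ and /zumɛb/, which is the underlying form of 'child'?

/zumɛp/

In [zumɛbe] and [zumɛp] the final segment of 'child' alternates: [b] ~ [p].
The stem 'river' ([ʒulabe], [ʒulab]) shows [b] unchanged in both environments, so [b] cannot be basic with [p] derived in isolation.
Therefore /p/ is basic and [b] is derived by intervocalic voicing (voiceless stops become voiced between vowels).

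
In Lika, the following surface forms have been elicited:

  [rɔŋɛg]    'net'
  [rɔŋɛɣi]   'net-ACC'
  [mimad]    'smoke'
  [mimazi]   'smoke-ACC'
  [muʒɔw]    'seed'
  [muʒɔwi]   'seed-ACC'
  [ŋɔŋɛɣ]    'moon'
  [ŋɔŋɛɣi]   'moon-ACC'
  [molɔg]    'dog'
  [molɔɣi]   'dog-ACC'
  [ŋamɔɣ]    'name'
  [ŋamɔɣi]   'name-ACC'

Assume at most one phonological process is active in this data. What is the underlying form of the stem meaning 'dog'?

'dog' shows [g] ~ [ɣ] at the end of the stem ([molɔg] vs [molɔɣi]).
But 'moon' keeps [ɣ] in both environments ([ŋɔŋɛɣ], [ŋɔŋɛɣi]), so there is no rule changing /ɣ/ to [g] in isolation.
Therefore /g/ is basic and [ɣ] is derived by intervocalic spirantization (voiced stops become fricatives between vowels).

/molɔg/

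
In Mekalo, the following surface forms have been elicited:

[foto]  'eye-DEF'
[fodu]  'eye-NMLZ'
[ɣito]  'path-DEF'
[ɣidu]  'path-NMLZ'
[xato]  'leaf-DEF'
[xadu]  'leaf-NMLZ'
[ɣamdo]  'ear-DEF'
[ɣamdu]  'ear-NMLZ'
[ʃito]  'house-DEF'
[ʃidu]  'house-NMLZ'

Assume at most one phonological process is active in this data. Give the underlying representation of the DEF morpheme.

/-to/

The DEF morpheme has two allomorphs, [-do] and [-to].
By contrast the NMLZ suffix keeps its initial [d] throughout — that segment must be underlying.
The DEF suffix is therefore /-to/ underlyingly, with post-nasal voicing: voiceless stops become voiced after a nasal.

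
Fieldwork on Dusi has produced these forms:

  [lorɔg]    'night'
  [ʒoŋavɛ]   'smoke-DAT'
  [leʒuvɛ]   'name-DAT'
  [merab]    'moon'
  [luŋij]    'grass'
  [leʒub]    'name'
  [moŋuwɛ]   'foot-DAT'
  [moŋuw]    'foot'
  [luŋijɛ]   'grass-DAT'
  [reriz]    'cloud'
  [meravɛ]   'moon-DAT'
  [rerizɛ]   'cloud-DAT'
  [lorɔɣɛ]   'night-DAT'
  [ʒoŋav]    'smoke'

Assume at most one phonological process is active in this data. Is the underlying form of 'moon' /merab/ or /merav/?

/merab/

The stem for 'moon' ends in [b] in [merab] but [v] in [meravɛ].
Compare 'smoke', with invariant [v] in [ʒoŋav] and [ʒoŋavɛ]: an analysis with underlying /v/ and a rule producing [b] in isolation would wrongly predict alternation here too.
So /b/ is underlying, and a rule of intervocalic spirantization — voiced stops become fricatives between vowels — gives [v].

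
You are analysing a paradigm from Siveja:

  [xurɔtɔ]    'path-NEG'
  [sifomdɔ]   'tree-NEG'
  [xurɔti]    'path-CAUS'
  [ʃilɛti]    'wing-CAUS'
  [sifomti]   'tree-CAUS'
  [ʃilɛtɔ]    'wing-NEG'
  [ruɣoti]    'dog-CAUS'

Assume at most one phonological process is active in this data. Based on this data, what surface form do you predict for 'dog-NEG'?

[ruɣotɔ]

The NEG morpheme has two allomorphs, [-dɔ] and [-tɔ].
By contrast the CAUS suffix keeps its initial [t] throughout — that segment must be underlying.
So the underlying form is /-dɔ/, and voiced stops become voiceless after a vowel.
After 'dog', which ends in a vowel, the suffix surfaces as [-tɔ], giving [ruɣotɔ].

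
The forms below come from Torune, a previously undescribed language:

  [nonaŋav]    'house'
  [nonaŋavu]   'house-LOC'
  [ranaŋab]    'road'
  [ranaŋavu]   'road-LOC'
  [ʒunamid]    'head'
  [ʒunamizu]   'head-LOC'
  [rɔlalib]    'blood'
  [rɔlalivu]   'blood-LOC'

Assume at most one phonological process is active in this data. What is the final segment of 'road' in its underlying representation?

The stem for 'road' ends in [b] in [ranaŋab] but [v] in [ranaŋavu].
But 'house' keeps [v] in both environments ([nonaŋav], [nonaŋavu]), so there is no rule changing /v/ to [b] in isolation.
Therefore /b/ is basic and [v] is derived by intervocalic spirantization (voiced stops become fricatives between vowels).

/b/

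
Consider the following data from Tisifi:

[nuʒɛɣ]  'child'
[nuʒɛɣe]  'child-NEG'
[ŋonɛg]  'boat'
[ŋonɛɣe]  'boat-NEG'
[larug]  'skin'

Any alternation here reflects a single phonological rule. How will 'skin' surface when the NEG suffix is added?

[laruɣe]

In [ŋonɛg] and [ŋonɛɣe] the final segment of 'boat' alternates: [g] ~ [ɣ].
Compare 'child', with invariant [ɣ] in [nuʒɛɣ] and [nuʒɛɣe]: an analysis with underlying /ɣ/ and a rule producing [g] in isolation would wrongly predict alternation here too.
Therefore /g/ is basic and [ɣ] is derived by intervocalic spirantization (voiced stops become fricatives between vowels).
From [larug] the stem 'skin' is /larug/; between vowels this yields [laruɣe].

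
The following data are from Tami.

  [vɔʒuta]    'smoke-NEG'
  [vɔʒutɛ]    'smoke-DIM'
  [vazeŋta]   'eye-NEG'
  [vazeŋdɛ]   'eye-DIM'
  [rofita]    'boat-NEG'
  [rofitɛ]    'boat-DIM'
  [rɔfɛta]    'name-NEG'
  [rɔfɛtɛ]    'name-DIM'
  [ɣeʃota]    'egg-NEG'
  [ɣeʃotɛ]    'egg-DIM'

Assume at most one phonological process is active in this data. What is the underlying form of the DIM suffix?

The DIM morpheme has two allomorphs, [-dɛ] and [-tɛ].
The NEG suffix, which begins with [t], is invariant after every stem; so [t] is not altered by any rule here.
So the underlying form is /-dɛ/, and voiced stops become voiceless after a vowel.

/-dɛ/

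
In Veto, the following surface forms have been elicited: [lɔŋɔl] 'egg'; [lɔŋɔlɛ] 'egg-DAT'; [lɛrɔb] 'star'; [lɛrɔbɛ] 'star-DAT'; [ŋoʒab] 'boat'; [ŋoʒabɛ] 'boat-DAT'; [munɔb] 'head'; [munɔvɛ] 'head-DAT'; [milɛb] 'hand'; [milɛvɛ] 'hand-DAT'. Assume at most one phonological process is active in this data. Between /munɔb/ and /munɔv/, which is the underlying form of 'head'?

/munɔv/

The root 'head' surfaces as [munɔb] and [munɔvɛ], with a stem-final [b] ~ [v] alternation.
But 'star' keeps [b] in both environments ([lɛrɔb], [lɛrɔbɛ]), so there is no rule changing /b/ to [v] before the DAT suffix.
The alternation reflects word-final hardening: voiced fricatives become stops word-finally. /v/ is underlying.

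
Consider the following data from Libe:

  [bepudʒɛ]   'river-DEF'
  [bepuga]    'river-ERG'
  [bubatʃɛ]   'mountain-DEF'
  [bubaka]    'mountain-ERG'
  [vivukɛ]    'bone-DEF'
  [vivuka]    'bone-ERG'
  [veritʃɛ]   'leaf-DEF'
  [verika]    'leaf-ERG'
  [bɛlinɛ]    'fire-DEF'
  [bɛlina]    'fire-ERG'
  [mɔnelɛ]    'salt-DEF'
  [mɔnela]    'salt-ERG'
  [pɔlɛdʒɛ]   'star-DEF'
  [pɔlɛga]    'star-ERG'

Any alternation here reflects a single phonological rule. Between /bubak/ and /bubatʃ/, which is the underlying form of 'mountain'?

/bubatʃ/

The stem for 'mountain' ends in [tʃ] in [bubatʃɛ] but [k] in [bubaka].
If /k/ were underlying and a rule turned it into [tʃ] before the DEF suffix, 'bone' would also alternate; but it has [k] in both [vivukɛ] and [vivuka].
Therefore /tʃ/ is basic and [k] is derived by depalatalization (palato-alveolar /tʃ/ and /dʒ/ become [k] and [g] when no front vowel follows).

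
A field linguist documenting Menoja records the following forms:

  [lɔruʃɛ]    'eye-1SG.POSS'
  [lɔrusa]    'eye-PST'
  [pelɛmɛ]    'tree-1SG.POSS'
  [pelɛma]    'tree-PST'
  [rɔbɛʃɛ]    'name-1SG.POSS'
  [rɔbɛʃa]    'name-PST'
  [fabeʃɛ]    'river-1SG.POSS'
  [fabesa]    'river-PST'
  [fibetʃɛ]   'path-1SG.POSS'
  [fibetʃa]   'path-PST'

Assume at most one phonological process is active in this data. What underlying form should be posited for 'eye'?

/lɔrus/

The stem for 'eye' ends in [ʃ] in [lɔruʃɛ] but [s] in [lɔrusa].
The stem 'name' ([rɔbɛʃɛ], [rɔbɛʃa]) shows [ʃ] unchanged in both environments, so [ʃ] cannot be basic with [s] derived before the PST suffix.
The underlying segment must be /s/; /s/ becomes palato-alveolar [ʃ] before a front vowel, yielding [ʃ] there.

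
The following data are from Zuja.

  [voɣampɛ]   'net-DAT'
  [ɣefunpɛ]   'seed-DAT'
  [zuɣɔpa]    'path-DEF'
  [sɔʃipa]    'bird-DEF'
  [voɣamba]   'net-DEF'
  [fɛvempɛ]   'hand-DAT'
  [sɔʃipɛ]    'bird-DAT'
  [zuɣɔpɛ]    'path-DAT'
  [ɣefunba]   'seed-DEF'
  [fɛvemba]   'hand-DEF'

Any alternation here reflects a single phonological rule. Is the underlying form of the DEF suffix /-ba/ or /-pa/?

/-ba/

The DEF morpheme has two allomorphs, [-ba] and [-pa].
The DAT suffix, which begins with [p], is invariant after every stem; so [p] is not altered by any rule here.
So the underlying form is /-ba/, and voiced stops become voiceless after a vowel.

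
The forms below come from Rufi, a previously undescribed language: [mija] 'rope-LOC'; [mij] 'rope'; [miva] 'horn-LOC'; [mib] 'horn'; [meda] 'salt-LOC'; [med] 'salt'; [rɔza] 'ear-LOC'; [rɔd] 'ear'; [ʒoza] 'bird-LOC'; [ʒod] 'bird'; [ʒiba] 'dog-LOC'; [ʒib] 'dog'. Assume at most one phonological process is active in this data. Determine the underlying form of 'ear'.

'ear' shows [z] ~ [d] at the end of the stem ([rɔza] vs [rɔd]).
If /d/ were underlying and a rule turned it into [z] before the LOC suffix, 'salt' would also alternate; but it has [d] in both [meda] and [med].
So /z/ is underlying, and a rule of word-final hardening — voiced fricatives become stops word-finally — gives [d].

/rɔz/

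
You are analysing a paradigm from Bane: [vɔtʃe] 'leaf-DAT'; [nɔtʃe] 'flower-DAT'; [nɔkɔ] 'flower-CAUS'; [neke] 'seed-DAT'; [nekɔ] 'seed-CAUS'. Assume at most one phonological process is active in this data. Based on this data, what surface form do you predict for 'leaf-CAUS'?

The root 'flower' surfaces as [nɔtʃe] and [nɔkɔ], with a stem-final [tʃ] ~ [k] alternation.
Compare 'seed', with invariant [k] in [neke] and [nekɔ]: an analysis with underlying /k/ and a rule producing [tʃ] before the DAT suffix would wrongly predict alternation here too.
Therefore /tʃ/ is basic and [k] is derived by depalatalization (palato-alveolar /tʃ/ becomes [k] when no front vowel follows).
From [vɔtʃe] the stem 'leaf' is /vɔtʃ/; when no front vowel follows this yields [vɔkɔ].

[vɔkɔ]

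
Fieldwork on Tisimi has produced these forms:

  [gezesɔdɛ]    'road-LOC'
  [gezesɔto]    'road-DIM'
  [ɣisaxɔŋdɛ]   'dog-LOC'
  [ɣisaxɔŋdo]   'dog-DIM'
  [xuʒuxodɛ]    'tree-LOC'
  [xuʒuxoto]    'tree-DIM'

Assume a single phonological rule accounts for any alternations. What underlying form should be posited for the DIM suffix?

The DIM suffix surfaces as [-do] and [-to], depending on the final segment of the stem.
The LOC suffix, which begins with [d], is invariant after every stem; so [d] is not altered by any rule here.
So the underlying form is /-to/, and voiceless stops become voiced after a nasal.

/-to/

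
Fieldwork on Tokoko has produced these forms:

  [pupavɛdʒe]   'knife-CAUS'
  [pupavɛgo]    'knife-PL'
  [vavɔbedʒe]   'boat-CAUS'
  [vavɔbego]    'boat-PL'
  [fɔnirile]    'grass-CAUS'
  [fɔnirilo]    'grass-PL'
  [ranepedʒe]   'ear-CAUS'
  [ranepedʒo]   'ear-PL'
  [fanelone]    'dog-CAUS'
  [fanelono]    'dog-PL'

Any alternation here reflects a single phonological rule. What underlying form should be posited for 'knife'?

The stem for 'knife' ends in [dʒ] in [pupavɛdʒe] but [g] in [pupavɛgo].
But 'ear' keeps [dʒ] in both environments ([ranepedʒe], [ranepedʒo]), so there is no rule changing /dʒ/ to [g] before the PL suffix.
So /g/ is underlying, and a rule of palatalization before a front vowel — /g/ becomes palato-alveolar [dʒ] before a front vowel — gives [dʒ].
The underlying form of 'knife' is therefore /pupavɛg/.

/pupavɛg/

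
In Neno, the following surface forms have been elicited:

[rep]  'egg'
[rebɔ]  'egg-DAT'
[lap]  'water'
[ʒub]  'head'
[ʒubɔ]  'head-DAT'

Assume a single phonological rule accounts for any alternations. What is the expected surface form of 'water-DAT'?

'egg' shows [p] ~ [b] at the end of the stem ([rep] vs [rebɔ]).
If /b/ were underlying and a rule turned it into [p] in isolation, 'head' would also alternate; but it has [b] in both [ʒub] and [ʒubɔ].
Therefore /p/ is basic and [b] is derived by intervocalic voicing (voiceless stops become voiced between vowels).
From [lap] the stem 'water' is /lap/; between vowels this yields [labɔ].

[labɔ]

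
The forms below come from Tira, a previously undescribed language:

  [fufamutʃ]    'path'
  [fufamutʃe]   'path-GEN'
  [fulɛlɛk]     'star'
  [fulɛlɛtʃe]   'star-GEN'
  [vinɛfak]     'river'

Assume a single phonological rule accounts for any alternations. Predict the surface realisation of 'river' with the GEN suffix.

[vinɛfatʃe]

The stem for 'star' ends in [k] in [fulɛlɛk] but [tʃ] in [fulɛlɛtʃe].
If /tʃ/ were underlying and a rule turned it into [k] in isolation, 'path' would also alternate; but it has [tʃ] in both [fufamutʃ] and [fufamutʃe].
So /k/ is underlying, and a rule of palatalization before a front vowel — /k/ becomes palato-alveolar [tʃ] before a front vowel — gives [tʃ].
From [vinɛfak] the stem 'river' is /vinɛfak/; before a front vowel this yields [vinɛfatʃe].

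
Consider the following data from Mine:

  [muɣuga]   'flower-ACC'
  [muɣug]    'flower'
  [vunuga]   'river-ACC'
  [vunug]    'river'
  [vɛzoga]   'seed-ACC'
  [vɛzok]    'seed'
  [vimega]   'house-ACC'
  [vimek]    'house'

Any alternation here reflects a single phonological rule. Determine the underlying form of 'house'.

/vimek/

The stem for 'house' ends in [g] in [vimega] but [k] in [vimek].
If /g/ were underlying and a rule turned it into [k] in isolation, 'river' would also alternate; but it has [g] in both [vunuga] and [vunug].
Therefore /k/ is basic and [g] is derived by intervocalic voicing (voiceless stops become voiced between vowels).
The underlying form of 'house' is therefore /vimek/.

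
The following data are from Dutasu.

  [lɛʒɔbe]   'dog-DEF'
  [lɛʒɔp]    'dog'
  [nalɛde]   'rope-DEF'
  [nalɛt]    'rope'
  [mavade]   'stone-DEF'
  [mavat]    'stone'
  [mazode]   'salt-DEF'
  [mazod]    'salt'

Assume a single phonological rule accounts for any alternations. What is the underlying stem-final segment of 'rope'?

'rope' shows [d] ~ [t] at the end of the stem ([nalɛde] vs [nalɛt]).
Compare 'salt', with invariant [d] in [mazode] and [mazod]: an analysis with underlying /d/ and a rule producing [t] in isolation would wrongly predict alternation here too.
The underlying segment must be /t/; voiceless stops become voiced between vowels, yielding [d] there.

/t/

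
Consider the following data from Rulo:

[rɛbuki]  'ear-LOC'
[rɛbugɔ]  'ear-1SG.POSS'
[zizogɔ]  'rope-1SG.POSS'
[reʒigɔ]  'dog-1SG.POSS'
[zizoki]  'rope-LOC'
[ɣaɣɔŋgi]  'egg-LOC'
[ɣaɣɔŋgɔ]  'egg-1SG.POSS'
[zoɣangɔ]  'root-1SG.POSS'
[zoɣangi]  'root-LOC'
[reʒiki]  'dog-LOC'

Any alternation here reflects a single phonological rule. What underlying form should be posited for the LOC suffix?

The LOC morpheme has two allomorphs, [-gi] and [-ki].
The 1SG.POSS suffix, which begins with [g], is invariant after every stem; so [g] is not altered by any rule here.
The LOC suffix is therefore /-ki/ underlyingly, with post-nasal voicing: voiceless stops become voiced after a nasal.

/-ki/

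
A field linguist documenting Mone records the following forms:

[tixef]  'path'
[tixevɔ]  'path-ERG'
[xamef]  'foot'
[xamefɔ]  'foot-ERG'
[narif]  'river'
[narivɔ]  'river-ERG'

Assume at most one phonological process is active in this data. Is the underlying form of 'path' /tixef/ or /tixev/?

/tixev/

The root 'path' surfaces as [tixef] and [tixevɔ], with a stem-final [f] ~ [v] alternation.
If /f/ were underlying and a rule turned it into [v] before the ERG suffix, 'foot' would also alternate; but it has [f] in both [xamef] and [xamefɔ].
The underlying segment must be /v/; voiced obstruents become voiceless word-finally, yielding [f] there.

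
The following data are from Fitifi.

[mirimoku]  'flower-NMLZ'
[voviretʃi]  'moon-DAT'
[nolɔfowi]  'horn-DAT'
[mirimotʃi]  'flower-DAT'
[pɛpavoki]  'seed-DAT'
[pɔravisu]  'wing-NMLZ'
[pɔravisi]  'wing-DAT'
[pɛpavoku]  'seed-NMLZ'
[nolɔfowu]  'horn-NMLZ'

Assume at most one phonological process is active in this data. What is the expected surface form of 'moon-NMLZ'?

'flower' shows [tʃ] ~ [k] at the end of the stem ([mirimotʃi] vs [mirimoku]).
But 'seed' keeps [k] in both environments ([pɛpavoki], [pɛpavoku]), so there is no rule changing /k/ to [tʃ] before the DAT suffix.
Therefore /tʃ/ is basic and [k] is derived by depalatalization (palato-alveolar /tʃ/ becomes [k] when no front vowel follows).
The one attested form of 'moon', [voviretʃi], shows underlying /voviretʃ/. Applying the same rule when no front vowel follows gives [vovireku].

[vovireku]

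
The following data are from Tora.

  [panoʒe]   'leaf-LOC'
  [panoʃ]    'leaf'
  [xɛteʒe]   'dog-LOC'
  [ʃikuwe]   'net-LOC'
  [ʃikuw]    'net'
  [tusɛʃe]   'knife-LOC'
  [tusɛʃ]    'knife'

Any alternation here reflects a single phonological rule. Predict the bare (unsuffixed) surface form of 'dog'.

In [panoʒe] and [panoʃ] the final segment of 'leaf' alternates: [ʒ] ~ [ʃ].
But 'knife' keeps [ʃ] in both environments ([tusɛʃe], [tusɛʃ]), so there is no rule changing /ʃ/ to [ʒ] before the LOC suffix.
The alternation reflects word-final obstruent devoicing: voiced obstruents become voiceless word-finally. /ʒ/ is underlying.
From [xɛteʒe] the stem 'dog' is /xɛteʒ/; word-finally this yields [xɛteʃ].

[xɛteʃ]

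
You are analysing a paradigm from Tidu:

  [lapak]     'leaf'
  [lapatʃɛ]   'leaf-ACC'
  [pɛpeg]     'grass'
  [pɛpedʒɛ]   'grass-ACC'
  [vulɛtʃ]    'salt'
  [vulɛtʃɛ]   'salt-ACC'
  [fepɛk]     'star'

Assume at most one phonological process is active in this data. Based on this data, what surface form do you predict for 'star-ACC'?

[fepɛtʃɛ]

In [lapak] and [lapatʃɛ] the final segment of 'leaf' alternates: [k] ~ [tʃ].
If /tʃ/ were underlying and a rule turned it into [k] in isolation, 'salt' would also alternate; but it has [tʃ] in both [vulɛtʃ] and [vulɛtʃɛ].
The alternation reflects palatalization before a front vowel: /k/ and /g/ become palato-alveolar [tʃ] and [dʒ] before a front vowel. /k/ is underlying.
From [fepɛk] the stem 'star' is /fepɛk/; before a front vowel this yields [fepɛtʃɛ].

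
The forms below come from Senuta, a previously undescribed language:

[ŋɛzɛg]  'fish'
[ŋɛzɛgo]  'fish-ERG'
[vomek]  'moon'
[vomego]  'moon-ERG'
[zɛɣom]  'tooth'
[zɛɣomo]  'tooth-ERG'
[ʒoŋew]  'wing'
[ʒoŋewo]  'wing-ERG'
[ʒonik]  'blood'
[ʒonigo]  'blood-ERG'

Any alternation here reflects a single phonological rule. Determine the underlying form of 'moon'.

In [vomek] and [vomego] the final segment of 'moon' alternates: [k] ~ [g].
Compare 'fish', with invariant [g] in [ŋɛzɛg] and [ŋɛzɛgo]: an analysis with underlying /g/ and a rule producing [k] in isolation would wrongly predict alternation here too.
The alternation reflects intervocalic voicing: voiceless stops become voiced between vowels. /k/ is underlying.
So 'moon' = /vomek/.

/vomek/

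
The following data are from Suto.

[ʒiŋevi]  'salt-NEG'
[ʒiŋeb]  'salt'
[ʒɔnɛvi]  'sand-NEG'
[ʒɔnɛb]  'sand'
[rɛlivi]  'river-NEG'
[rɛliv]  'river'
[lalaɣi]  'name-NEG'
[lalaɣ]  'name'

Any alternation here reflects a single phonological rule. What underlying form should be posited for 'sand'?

'sand' shows [v] ~ [b] at the end of the stem ([ʒɔnɛvi] vs [ʒɔnɛb]).
The stem 'river' ([rɛlivi], [rɛliv]) shows [v] unchanged in both environments, so [v] cannot be basic with [b] derived in isolation.
Therefore /b/ is basic and [v] is derived by intervocalic spirantization (voiced stops become fricatives between vowels).

/ʒɔnɛb/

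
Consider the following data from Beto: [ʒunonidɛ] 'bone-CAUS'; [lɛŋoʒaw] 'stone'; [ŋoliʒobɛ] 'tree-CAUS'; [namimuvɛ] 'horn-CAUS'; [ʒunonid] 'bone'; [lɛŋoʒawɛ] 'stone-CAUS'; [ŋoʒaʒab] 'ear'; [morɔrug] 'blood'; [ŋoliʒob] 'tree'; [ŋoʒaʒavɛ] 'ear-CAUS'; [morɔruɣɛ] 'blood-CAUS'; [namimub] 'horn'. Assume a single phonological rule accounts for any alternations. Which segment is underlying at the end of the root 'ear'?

/v/

The root 'ear' surfaces as [ŋoʒaʒab] and [ŋoʒaʒavɛ], with a stem-final [b] ~ [v] alternation.
But 'tree' keeps [b] in both environments ([ŋoliʒob], [ŋoliʒobɛ]), so there is no rule changing /b/ to [v] before the CAUS suffix.
Therefore /v/ is basic and [b] is derived by word-final hardening (voiced fricatives become stops word-finally).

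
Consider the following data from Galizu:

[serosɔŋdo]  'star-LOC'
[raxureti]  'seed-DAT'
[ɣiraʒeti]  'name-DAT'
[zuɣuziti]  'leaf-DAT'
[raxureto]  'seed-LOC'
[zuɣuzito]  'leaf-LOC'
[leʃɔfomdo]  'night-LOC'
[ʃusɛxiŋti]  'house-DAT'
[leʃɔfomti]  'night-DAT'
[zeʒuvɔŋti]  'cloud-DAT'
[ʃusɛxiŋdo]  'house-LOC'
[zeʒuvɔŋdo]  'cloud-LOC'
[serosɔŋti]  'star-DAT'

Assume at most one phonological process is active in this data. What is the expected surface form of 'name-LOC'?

The LOC morpheme has two allomorphs, [-do] and [-to].
By contrast the DAT suffix keeps its initial [t] throughout — that segment must be underlying.
The LOC suffix is therefore /-do/ underlyingly, with post-vocalic devoicing: voiced stops become voiceless after a vowel.
After 'name', which ends in a vowel, the suffix surfaces as [-to], giving [ɣiraʒeto].

[ɣiraʒeto]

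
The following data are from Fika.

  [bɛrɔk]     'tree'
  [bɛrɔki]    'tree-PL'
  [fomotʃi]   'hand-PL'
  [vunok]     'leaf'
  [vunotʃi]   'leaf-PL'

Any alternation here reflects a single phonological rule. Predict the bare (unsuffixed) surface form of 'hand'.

The root 'leaf' surfaces as [vunok] and [vunotʃi], with a stem-final [k] ~ [tʃ] alternation.
But 'tree' keeps [k] in both environments ([bɛrɔk], [bɛrɔki]), so there is no rule changing /k/ to [tʃ] before the PL suffix.
The underlying segment must be /tʃ/; palato-alveolar /tʃ/ becomes [k] when no front vowel follows, yielding [k] there.
From [fomotʃi] the stem 'hand' is /fomotʃ/; when no front vowel follows this yields [fomok].

[fomok]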